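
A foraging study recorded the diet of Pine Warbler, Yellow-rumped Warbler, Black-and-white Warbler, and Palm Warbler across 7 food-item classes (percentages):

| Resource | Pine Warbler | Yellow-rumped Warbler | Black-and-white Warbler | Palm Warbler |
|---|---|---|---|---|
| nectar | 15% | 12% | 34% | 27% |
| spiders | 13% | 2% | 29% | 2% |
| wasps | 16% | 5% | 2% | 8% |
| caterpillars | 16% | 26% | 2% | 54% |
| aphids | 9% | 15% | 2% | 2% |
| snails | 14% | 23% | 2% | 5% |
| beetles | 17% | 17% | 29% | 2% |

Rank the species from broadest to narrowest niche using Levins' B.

Pine Warbler > Yellow-rumped Warbler > Black-and-white Warbler > Palm Warbler

Convert percentages to proportions (divide by 100).
Σp_Pineᵢ² = 0.15² + 0.13² + 0.16² + 0.16² + 0.09² + 0.14² + 0.17² = 0.0225 + 0.0169 + 0.0256 + 0.0256 + 0.0081 + 0.0196 + 0.0289 = 0.1472
B_Pine = 1 / 0.1472 = 6.7935
Σp_Yellᵢ² = 0.12² + 0.02² + 0.05² + 0.26² + 0.15² + 0.23² + 0.17² = 0.0144 + 0.0004 + 0.0025 + 0.0676 + 0.0225 + 0.0529 + 0.0289 = 0.1892
B_Yell = 1 / 0.1892 = 5.2854
Σp_Blacᵢ² = 0.34² + 0.29² + 0.02² + 0.02² + 0.02² + 0.02² + 0.29² = 0.1156 + 0.0841 + 0.0004 + 0.0004 + 0.0004 + 0.0004 + 0.0841 = 0.2854
B_Blac = 1 / 0.2854 = 3.5039
Σp_Palmᵢ² = 0.27² + 0.02² + 0.08² + 0.54² + 0.02² + 0.05² + 0.02² = 0.0729 + 0.0004 + 0.0064 + 0.2916 + 0.0004 + 0.0025 + 0.0004 = 0.3746
B_Palm = 1 / 0.3746 = 2.6695
Ranking by B (broadest → narrowest): Pine Warbler (6.79) > Yellow-rumped Warbler (5.29) > Black-and-white Warbler (3.50) > Palm Warbler (2.67)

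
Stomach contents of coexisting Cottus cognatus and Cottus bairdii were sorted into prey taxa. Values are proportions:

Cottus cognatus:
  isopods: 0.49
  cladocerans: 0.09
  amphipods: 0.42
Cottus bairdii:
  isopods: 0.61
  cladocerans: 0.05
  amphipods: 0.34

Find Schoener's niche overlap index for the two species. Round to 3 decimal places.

Σ|p₁ᵢ − p₂ᵢ| = 0.12 + 0.04 + 0.08 = 0.24
D = 1 − ½ × 0.24 = 1 − 0.120 = 0.88000

0.880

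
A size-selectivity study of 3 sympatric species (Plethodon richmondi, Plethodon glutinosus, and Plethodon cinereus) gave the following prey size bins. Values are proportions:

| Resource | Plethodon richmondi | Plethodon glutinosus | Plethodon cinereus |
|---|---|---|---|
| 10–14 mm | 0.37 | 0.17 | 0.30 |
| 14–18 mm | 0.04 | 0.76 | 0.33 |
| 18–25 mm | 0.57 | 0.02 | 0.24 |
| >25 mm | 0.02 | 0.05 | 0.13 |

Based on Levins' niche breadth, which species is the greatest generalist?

Plethodon cinereus

Σp_richᵢ² = 0.37² + 0.04² + 0.57² + 0.02² = 0.1369 + 0.0016 + 0.3249 + 0.0004 = 0.4638
B_rich = 1 / 0.4638 = 2.1561
Σp_glutᵢ² = 0.17² + 0.76² + 0.02² + 0.05² = 0.0289 + 0.5776 + 0.0004 + 0.0025 = 0.6094
B_glut = 1 / 0.6094 = 1.6410
Σp_cineᵢ² = 0.30² + 0.33² + 0.24² + 0.13² = 0.0900 + 0.1089 + 0.0576 + 0.0169 = 0.2734
B_cine = 1 / 0.2734 = 3.6576
Highest B → broadest niche (most generalist): Plethodon cinereus (B = 3.66).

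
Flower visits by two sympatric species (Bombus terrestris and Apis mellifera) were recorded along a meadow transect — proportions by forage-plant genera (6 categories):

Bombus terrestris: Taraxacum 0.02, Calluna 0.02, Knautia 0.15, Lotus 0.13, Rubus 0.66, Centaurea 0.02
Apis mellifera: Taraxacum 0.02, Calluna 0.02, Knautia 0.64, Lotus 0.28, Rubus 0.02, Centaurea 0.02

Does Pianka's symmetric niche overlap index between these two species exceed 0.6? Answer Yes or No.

Σ p₁ᵢp₂ᵢ = 0.0004 + 0.0004 + 0.0960 + 0.0364 + 0.0132 + 0.0004 = 0.1468
Σp_1ᵢ² = 0.02² + 0.02² + 0.15² + 0.13² + 0.66² + 0.02² = 0.0004 + 0.0004 + 0.0225 + 0.0169 + 0.4356 + 0.0004 = 0.4762
Σp_2ᵢ² = 0.02² + 0.02² + 0.64² + 0.28² + 0.02² + 0.02² = 0.0004 + 0.0004 + 0.4096 + 0.0784 + 0.0004 + 0.0004 = 0.4896
O = 0.1468 / √(0.4762 × 0.4896) = 0.1468 / 0.48285 = 0.3040
O = 0.3040 < 0.6 → No.

No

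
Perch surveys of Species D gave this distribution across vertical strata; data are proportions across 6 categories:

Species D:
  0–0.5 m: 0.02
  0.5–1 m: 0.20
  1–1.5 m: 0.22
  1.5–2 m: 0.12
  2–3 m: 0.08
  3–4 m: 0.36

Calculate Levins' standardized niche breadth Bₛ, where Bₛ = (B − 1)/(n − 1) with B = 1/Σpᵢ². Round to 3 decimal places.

0.636

Σpᵢ² = 0.02² + 0.20² + 0.22² + 0.12² + 0.08² + 0.36² = 0.0004 + 0.0400 + 0.0484 + 0.0144 + 0.0064 + 0.1296 = 0.2392
B = 1 / 0.2392 = 4.18060
Bₛ = (B − 1)/(n − 1) = (4.18060 − 1)/(6 − 1) = 3.18060/5 = 0.63612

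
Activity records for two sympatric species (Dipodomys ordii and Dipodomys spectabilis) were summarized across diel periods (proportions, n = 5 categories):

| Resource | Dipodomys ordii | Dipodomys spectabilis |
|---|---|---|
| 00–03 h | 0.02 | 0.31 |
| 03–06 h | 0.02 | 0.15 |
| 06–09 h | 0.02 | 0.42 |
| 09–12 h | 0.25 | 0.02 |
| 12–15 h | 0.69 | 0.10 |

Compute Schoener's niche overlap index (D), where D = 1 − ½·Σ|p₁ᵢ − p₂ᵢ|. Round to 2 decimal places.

0.18

Σ|p₁ᵢ − p₂ᵢ| = 0.29 + 0.13 + 0.40 + 0.23 + 0.59 = 1.64
D = 1 − ½ × 1.64 = 1 − 0.820 = 0.1800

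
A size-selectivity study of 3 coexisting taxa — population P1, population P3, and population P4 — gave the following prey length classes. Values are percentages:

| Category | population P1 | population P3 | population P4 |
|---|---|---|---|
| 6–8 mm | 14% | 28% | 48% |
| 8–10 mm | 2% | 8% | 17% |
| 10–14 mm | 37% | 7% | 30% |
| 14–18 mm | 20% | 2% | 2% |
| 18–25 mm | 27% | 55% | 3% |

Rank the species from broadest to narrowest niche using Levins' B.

population P1 > population P4 > population P3

Convert percentages to proportions (divide by 100).
Σp_P1ᵢ² = 0.14² + 0.02² + 0.37² + 0.20² + 0.27² = 0.0196 + 0.0004 + 0.1369 + 0.0400 + 0.0729 = 0.2698
B_P1 = 1 / 0.2698 = 3.7064
Σp_P3ᵢ² = 0.28² + 0.08² + 0.07² + 0.02² + 0.55² = 0.0784 + 0.0064 + 0.0049 + 0.0004 + 0.3025 = 0.3926
B_P3 = 1 / 0.3926 = 2.5471
Σp_P4ᵢ² = 0.48² + 0.17² + 0.30² + 0.02² + 0.03² = 0.2304 + 0.0289 + 0.0900 + 0.0004 + 0.0009 = 0.3506
B_P4 = 1 / 0.3506 = 2.8523
Ranking by B (broadest → narrowest): population P1 (3.71) > population P4 (2.85) > population P3 (2.55)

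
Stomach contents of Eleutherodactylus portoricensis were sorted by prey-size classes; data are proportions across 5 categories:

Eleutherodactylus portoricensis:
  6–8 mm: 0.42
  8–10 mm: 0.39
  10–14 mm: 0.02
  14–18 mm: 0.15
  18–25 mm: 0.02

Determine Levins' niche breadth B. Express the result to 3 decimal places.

2.843

Σpᵢ² = 0.42² + 0.39² + 0.02² + 0.15² + 0.02² = 0.1764 + 0.1521 + 0.0004 + 0.0225 + 0.0004 = 0.3518
B = 1 / 0.3518 = 2.84252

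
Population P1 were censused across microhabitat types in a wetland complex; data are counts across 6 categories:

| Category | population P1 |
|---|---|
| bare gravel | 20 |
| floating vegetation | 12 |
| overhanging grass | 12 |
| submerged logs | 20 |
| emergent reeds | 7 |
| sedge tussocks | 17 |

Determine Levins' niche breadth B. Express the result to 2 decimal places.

Proportions for population P1 (n=88): 20/88=0.2273, 12/88=0.1364, 12/88=0.1364, 20/88=0.2273, 7/88=0.0795, 17/88=0.1932
Σpᵢ² = 0.2273² + 0.1364² + 0.1364² + 0.2273² + 0.0795² + 0.1932² = 0.051665 + 0.018605 + 0.018605 + 0.051665 + 0.006320 + 0.037326 = 0.184186
B = 1 / 0.184186 = 5.4293

5.43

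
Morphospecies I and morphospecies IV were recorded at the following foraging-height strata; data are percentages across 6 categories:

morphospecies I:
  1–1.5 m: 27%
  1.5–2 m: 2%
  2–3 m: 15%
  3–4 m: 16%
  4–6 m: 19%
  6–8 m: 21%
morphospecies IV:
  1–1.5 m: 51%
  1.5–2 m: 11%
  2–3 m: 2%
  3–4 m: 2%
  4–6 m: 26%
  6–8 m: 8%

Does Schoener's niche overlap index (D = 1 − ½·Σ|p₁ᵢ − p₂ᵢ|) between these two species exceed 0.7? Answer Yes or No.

No

Convert percentages to proportions (divide by 100).
Σ|p₁ᵢ − p₂ᵢ| = 0.24 + 0.09 + 0.13 + 0.14 + 0.07 + 0.13 = 0.80
D = 1 − ½ × 0.80 = 1 − 0.400 = 0.6000
D = 0.6000 < 0.7 → No.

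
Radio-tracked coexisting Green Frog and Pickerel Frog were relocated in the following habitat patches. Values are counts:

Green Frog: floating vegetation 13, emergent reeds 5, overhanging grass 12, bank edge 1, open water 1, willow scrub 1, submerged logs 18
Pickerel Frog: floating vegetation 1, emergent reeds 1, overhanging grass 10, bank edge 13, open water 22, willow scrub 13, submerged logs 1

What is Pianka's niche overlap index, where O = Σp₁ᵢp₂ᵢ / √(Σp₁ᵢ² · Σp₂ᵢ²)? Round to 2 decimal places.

0.26

Proportions for Green Frog (n=51): 13/51=0.2549, 5/51=0.0980, 12/51=0.2353, 1/51=0.0196, 1/51=0.0196, 1/51=0.0196, 18/51=0.3529
Proportions for Pickerel Frog (n=61): 1/61=0.0164, 1/61=0.0164, 10/61=0.1639, 13/61=0.2131, 22/61=0.3607, 13/61=0.2131, 1/61=0.0164
Σ p₁ᵢp₂ᵢ = 0.004180 + 0.001607 + 0.038566 + 0.004177 + 0.007070 + 0.004177 + 0.005788 = 0.065565
Σp_1ᵢ² = 0.2549² + 0.0980² + 0.2353² + 0.0196² + 0.0196² + 0.0196² + 0.3529² = 0.064974 + 0.009604 + 0.055366 + 0.000384 + 0.000384 + 0.000384 + 0.124538 = 0.255634
Σp_2ᵢ² = 0.0164² + 0.0164² + 0.1639² + 0.2131² + 0.3607² + 0.2131² + 0.0164² = 0.000269 + 0.000269 + 0.026863 + 0.045412 + 0.130104 + 0.045412 + 0.000269 = 0.248598
O = 0.065565 / √(0.255634 × 0.248598) = 0.065565 / 0.2520915 = 0.2601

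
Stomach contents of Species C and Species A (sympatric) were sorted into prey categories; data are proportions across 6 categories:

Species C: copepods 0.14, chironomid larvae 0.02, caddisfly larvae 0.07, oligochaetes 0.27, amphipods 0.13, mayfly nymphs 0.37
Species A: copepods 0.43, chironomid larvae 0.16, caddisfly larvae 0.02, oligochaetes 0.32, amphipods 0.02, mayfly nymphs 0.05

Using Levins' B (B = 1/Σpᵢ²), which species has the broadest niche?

Species C

Σp_Cᵢ² = 0.14² + 0.02² + 0.07² + 0.27² + 0.13² + 0.37² = 0.0196 + 0.0004 + 0.0049 + 0.0729 + 0.0169 + 0.1369 = 0.2516
B_C = 1 / 0.2516 = 3.9746
Σp_Aᵢ² = 0.43² + 0.16² + 0.02² + 0.32² + 0.02² + 0.05² = 0.1849 + 0.0256 + 0.0004 + 0.1024 + 0.0004 + 0.0025 = 0.3162
B_A = 1 / 0.3162 = 3.1626
Highest B → broadest niche (most generalist): Species C (B = 3.97).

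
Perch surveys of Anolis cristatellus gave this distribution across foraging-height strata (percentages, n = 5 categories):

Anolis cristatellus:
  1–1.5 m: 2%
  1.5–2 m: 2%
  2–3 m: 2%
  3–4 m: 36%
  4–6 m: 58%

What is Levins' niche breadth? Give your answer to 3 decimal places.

Convert percentages to proportions (divide by 100).
Σpᵢ² = 0.02² + 0.02² + 0.02² + 0.36² + 0.58² = 0.0004 + 0.0004 + 0.0004 + 0.1296 + 0.3364 = 0.4672
B = 1 / 0.4672 = 2.14041

2.140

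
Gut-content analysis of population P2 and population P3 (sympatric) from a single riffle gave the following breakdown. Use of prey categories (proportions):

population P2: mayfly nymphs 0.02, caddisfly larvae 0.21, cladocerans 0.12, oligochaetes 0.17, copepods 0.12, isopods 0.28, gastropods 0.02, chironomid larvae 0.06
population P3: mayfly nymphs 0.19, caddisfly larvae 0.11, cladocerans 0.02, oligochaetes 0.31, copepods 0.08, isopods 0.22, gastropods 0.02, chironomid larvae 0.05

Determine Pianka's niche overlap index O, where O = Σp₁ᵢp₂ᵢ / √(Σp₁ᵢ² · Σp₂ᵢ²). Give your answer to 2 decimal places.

Σ p₁ᵢp₂ᵢ = 0.0038 + 0.0231 + 0.0024 + 0.0527 + 0.0096 + 0.0616 + 0.0004 + 0.0030 = 0.1566
Σp_1ᵢ² = 0.02² + 0.21² + 0.12² + 0.17² + 0.12² + 0.28² + 0.02² + 0.06² = 0.0004 + 0.0441 + 0.0144 + 0.0289 + 0.0144 + 0.0784 + 0.0004 + 0.0036 = 0.1846
Σp_2ᵢ² = 0.19² + 0.11² + 0.02² + 0.31² + 0.08² + 0.22² + 0.02² + 0.05² = 0.0361 + 0.0121 + 0.0004 + 0.0961 + 0.0064 + 0.0484 + 0.0004 + 0.0025 = 0.2024
O = 0.1566 / √(0.1846 × 0.2024) = 0.1566 / 0.19330 = 0.8101

0.81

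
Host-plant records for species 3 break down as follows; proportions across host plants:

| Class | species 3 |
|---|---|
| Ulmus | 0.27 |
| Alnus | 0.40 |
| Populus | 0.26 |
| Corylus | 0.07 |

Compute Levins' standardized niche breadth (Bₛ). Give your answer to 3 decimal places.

0.758

Σpᵢ² = 0.27² + 0.40² + 0.26² + 0.07² = 0.0729 + 0.1600 + 0.0676 + 0.0049 = 0.3054
B = 1 / 0.3054 = 3.27439
Bₛ = (B − 1)/(n − 1) = (3.27439 − 1)/(4 − 1) = 2.27439/3 = 0.75813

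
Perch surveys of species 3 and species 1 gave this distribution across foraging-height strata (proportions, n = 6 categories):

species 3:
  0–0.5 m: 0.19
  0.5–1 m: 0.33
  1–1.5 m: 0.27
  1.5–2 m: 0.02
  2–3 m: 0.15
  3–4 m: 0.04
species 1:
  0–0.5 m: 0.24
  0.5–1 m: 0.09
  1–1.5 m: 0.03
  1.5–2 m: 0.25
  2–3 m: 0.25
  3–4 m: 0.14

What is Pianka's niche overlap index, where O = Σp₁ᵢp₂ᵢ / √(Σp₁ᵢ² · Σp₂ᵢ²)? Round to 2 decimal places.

Σ p₁ᵢp₂ᵢ = 0.0456 + 0.0297 + 0.0081 + 0.0050 + 0.0375 + 0.0056 = 0.1315
Σp_1ᵢ² = 0.19² + 0.33² + 0.27² + 0.02² + 0.15² + 0.04² = 0.0361 + 0.1089 + 0.0729 + 0.0004 + 0.0225 + 0.0016 = 0.2424
Σp_2ᵢ² = 0.24² + 0.09² + 0.03² + 0.25² + 0.25² + 0.14² = 0.0576 + 0.0081 + 0.0009 + 0.0625 + 0.0625 + 0.0196 = 0.2112
O = 0.1315 / √(0.2424 × 0.2112) = 0.1315 / 0.22626 = 0.5812

0.58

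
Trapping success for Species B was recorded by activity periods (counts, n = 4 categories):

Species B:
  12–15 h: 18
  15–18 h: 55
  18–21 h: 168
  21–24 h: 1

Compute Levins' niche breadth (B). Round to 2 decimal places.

Proportions for Species B (n=242): 18/242=0.0744, 55/242=0.2273, 168/242=0.6942, 1/242=0.0041
Σpᵢ² = 0.0744² + 0.2273² + 0.6942² + 0.0041² = 0.005535 + 0.051665 + 0.481914 + 0.000017 = 0.539131
B = 1 / 0.539131 = 1.8548

1.85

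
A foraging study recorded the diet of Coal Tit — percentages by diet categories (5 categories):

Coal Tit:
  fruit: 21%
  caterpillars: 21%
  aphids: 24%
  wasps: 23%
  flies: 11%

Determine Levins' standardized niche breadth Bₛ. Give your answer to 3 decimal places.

Convert percentages to proportions (divide by 100).
Σpᵢ² = 0.21² + 0.21² + 0.24² + 0.23² + 0.11² = 0.0441 + 0.0441 + 0.0576 + 0.0529 + 0.0121 = 0.2108
B = 1 / 0.2108 = 4.74383
Bₛ = (B − 1)/(n − 1) = (4.74383 − 1)/(5 − 1) = 3.74383/4 = 0.93596

0.936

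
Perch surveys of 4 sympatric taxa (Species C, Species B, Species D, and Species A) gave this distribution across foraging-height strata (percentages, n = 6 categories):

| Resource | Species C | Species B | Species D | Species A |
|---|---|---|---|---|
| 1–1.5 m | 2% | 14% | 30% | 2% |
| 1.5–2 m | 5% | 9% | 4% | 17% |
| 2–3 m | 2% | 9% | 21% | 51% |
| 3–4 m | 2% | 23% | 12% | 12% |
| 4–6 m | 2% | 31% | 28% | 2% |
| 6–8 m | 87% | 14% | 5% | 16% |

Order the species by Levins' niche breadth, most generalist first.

Convert percentages to proportions (divide by 100).
Σp_Cᵢ² = 0.02² + 0.05² + 0.02² + 0.02² + 0.02² + 0.87² = 0.0004 + 0.0025 + 0.0004 + 0.0004 + 0.0004 + 0.7569 = 0.7610
B_C = 1 / 0.7610 = 1.3141
Σp_Bᵢ² = 0.14² + 0.09² + 0.09² + 0.23² + 0.31² + 0.14² = 0.0196 + 0.0081 + 0.0081 + 0.0529 + 0.0961 + 0.0196 = 0.2044
B_B = 1 / 0.2044 = 4.8924
Σp_Dᵢ² = 0.30² + 0.04² + 0.21² + 0.12² + 0.28² + 0.05² = 0.0900 + 0.0016 + 0.0441 + 0.0144 + 0.0784 + 0.0025 = 0.2310
B_D = 1 / 0.2310 = 4.3290
Σp_Aᵢ² = 0.02² + 0.17² + 0.51² + 0.12² + 0.02² + 0.16² = 0.0004 + 0.0289 + 0.2601 + 0.0144 + 0.0004 + 0.0256 = 0.3298
B_A = 1 / 0.3298 = 3.0321
Ranking by B (broadest → narrowest): Species B (4.89) > Species D (4.33) > Species A (3.03) > Species C (1.31)

Species B > Species D > Species A > Species C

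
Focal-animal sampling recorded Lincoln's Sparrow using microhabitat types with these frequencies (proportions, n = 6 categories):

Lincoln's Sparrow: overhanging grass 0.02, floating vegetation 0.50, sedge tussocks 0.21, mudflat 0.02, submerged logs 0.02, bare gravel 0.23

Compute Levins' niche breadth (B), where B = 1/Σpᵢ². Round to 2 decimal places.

Σpᵢ² = 0.02² + 0.50² + 0.21² + 0.02² + 0.02² + 0.23² = 0.0004 + 0.2500 + 0.0441 + 0.0004 + 0.0004 + 0.0529 = 0.3482
B = 1 / 0.3482 = 2.8719

2.87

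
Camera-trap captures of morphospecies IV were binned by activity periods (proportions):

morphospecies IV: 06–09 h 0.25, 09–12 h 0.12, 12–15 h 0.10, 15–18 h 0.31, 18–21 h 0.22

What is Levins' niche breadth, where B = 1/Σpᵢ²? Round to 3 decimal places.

4.322

Σpᵢ² = 0.25² + 0.12² + 0.10² + 0.31² + 0.22² = 0.0625 + 0.0144 + 0.0100 + 0.0961 + 0.0484 = 0.2314
B = 1 / 0.2314 = 4.32152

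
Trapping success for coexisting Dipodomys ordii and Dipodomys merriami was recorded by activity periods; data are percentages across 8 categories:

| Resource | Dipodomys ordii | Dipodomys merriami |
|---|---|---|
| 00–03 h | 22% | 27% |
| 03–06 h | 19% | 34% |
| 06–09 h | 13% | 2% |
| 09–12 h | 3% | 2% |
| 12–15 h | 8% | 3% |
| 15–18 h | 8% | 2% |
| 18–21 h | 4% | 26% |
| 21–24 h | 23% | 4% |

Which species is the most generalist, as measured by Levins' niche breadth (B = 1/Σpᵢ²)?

Dipodomys ordii

Convert percentages to proportions (divide by 100).
Σp_ordiᵢ² = 0.22² + 0.19² + 0.13² + 0.03² + 0.08² + 0.08² + 0.04² + 0.23² = 0.0484 + 0.0361 + 0.0169 + 0.0009 + 0.0064 + 0.0064 + 0.0016 + 0.0529 = 0.1696
B_ordi = 1 / 0.1696 = 5.8962
Σp_merrᵢ² = 0.27² + 0.34² + 0.02² + 0.02² + 0.03² + 0.02² + 0.26² + 0.04² = 0.0729 + 0.1156 + 0.0004 + 0.0004 + 0.0009 + 0.0004 + 0.0676 + 0.0016 = 0.2598
B_merr = 1 / 0.2598 = 3.8491
Highest B → broadest niche (most generalist): Dipodomys ordii (B = 5.90).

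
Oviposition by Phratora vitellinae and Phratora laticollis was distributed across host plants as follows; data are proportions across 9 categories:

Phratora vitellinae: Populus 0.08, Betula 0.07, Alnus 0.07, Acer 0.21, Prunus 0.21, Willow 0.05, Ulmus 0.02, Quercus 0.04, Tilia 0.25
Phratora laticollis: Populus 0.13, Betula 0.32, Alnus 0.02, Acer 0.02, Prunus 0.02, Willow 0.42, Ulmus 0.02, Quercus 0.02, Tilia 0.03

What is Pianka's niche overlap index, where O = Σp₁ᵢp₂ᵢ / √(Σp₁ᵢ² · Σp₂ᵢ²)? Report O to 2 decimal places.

Σ p₁ᵢp₂ᵢ = 0.0104 + 0.0224 + 0.0014 + 0.0042 + 0.0042 + 0.0210 + 0.0004 + 0.0008 + 0.0075 = 0.0723
Σp_1ᵢ² = 0.08² + 0.07² + 0.07² + 0.21² + 0.21² + 0.05² + 0.02² + 0.04² + 0.25² = 0.0064 + 0.0049 + 0.0049 + 0.0441 + 0.0441 + 0.0025 + 0.0004 + 0.0016 + 0.0625 = 0.1714
Σp_2ᵢ² = 0.13² + 0.32² + 0.02² + 0.02² + 0.02² + 0.42² + 0.02² + 0.02² + 0.03² = 0.0169 + 0.1024 + 0.0004 + 0.0004 + 0.0004 + 0.1764 + 0.0004 + 0.0004 + 0.0009 = 0.2986
O = 0.0723 / √(0.1714 × 0.2986) = 0.0723 / 0.22623 = 0.3196

0.32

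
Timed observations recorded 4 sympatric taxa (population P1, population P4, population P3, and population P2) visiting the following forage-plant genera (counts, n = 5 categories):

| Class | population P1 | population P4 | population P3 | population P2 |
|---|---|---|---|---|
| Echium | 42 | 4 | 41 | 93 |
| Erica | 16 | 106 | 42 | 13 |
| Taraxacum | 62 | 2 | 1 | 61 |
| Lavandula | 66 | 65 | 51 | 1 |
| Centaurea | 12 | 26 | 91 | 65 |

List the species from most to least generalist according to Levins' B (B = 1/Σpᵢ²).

population P1 > population P3 > population P2 > population P4

Proportions for population P1 (n=198): 42/198=0.2121, 16/198=0.0808, 62/198=0.3131, 66/198=0.3333, 12/198=0.0606
Proportions for population P4 (n=203): 4/203=0.0197, 106/203=0.5222, 2/203=0.0099, 65/203=0.3202, 26/203=0.1281
Proportions for population P3 (n=226): 41/226=0.1814, 42/226=0.1858, 1/226=0.0044, 51/226=0.2257, 91/226=0.4027
Proportions for population P2 (n=233): 93/233=0.3991, 13/233=0.0558, 61/233=0.2618, 1/233=0.0043, 65/233=0.2790
Σp_P1ᵢ² = 0.2121² + 0.0808² + 0.3131² + 0.3333² + 0.0606² = 0.044986 + 0.006529 + 0.098032 + 0.111089 + 0.003672 = 0.264308
B_P1 = 1 / 0.264308 = 3.7835
Σp_P4ᵢ² = 0.0197² + 0.5222² + 0.0099² + 0.3202² + 0.1281² = 0.000388 + 0.272693 + 0.000098 + 0.102528 + 0.016410 = 0.392117
B_P4 = 1 / 0.392117 = 2.5503
Σp_P3ᵢ² = 0.1814² + 0.1858² + 0.0044² + 0.2257² + 0.4027² = 0.032906 + 0.034522 + 0.000019 + 0.050940 + 0.162167 = 0.280554
B_P3 = 1 / 0.280554 = 3.5644
Σp_P2ᵢ² = 0.3991² + 0.0558² + 0.2618² + 0.0043² + 0.2790² = 0.159281 + 0.003114 + 0.068539 + 0.000018 + 0.077841 = 0.308793
B_P2 = 1 / 0.308793 = 3.2384
Ranking by B (broadest → narrowest): population P1 (3.78) > population P3 (3.56) > population P2 (3.24) > population P4 (2.55)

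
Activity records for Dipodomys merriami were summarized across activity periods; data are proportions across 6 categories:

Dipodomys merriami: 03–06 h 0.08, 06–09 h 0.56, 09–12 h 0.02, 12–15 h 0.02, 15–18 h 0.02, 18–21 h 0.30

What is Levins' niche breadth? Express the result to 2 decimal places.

2.43

Σpᵢ² = 0.08² + 0.56² + 0.02² + 0.02² + 0.02² + 0.30² = 0.0064 + 0.3136 + 0.0004 + 0.0004 + 0.0004 + 0.0900 = 0.4112
B = 1 / 0.4112 = 2.4319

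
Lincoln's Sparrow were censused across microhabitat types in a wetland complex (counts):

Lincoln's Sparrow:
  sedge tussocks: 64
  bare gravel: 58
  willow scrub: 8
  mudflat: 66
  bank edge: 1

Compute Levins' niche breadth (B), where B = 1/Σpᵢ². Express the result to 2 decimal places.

3.27

Proportions for Lincoln's Sparrow (n=197): 64/197=0.3249, 58/197=0.2944, 8/197=0.0406, 66/197=0.3350, 1/197=0.0051
Σpᵢ² = 0.3249² + 0.2944² + 0.0406² + 0.3350² + 0.0051² = 0.105560 + 0.086671 + 0.001648 + 0.112225 + 0.000026 = 0.306130
B = 1 / 0.306130 = 3.2666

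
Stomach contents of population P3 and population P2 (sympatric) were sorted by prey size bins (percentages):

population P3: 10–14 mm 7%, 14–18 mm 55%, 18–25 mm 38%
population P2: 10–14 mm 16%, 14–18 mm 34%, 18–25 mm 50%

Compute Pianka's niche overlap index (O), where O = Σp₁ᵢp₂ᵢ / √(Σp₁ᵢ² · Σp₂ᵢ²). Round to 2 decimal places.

Convert percentages to proportions (divide by 100).
Σ p₁ᵢp₂ᵢ = 0.0112 + 0.1870 + 0.1900 = 0.3882
Σp_1ᵢ² = 0.07² + 0.55² + 0.38² = 0.0049 + 0.3025 + 0.1444 = 0.4518
Σp_2ᵢ² = 0.16² + 0.34² + 0.50² = 0.0256 + 0.1156 + 0.2500 = 0.3912
O = 0.3882 / √(0.4518 × 0.3912) = 0.3882 / 0.42041 = 0.9234

0.92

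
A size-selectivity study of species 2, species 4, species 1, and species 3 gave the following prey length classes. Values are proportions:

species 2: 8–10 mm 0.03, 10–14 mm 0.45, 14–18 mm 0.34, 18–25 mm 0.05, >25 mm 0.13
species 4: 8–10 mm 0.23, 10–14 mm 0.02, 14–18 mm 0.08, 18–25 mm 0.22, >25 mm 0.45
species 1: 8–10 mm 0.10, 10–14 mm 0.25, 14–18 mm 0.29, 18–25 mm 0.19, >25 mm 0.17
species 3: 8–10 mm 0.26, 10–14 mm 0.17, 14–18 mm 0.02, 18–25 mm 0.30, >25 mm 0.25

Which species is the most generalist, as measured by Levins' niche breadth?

species 1

Σp_2ᵢ² = 0.03² + 0.45² + 0.34² + 0.05² + 0.13² = 0.0009 + 0.2025 + 0.1156 + 0.0025 + 0.0169 = 0.3384
B_2 = 1 / 0.3384 = 2.9551
Σp_4ᵢ² = 0.23² + 0.02² + 0.08² + 0.22² + 0.45² = 0.0529 + 0.0004 + 0.0064 + 0.0484 + 0.2025 = 0.3106
B_4 = 1 / 0.3106 = 3.2196
Σp_1ᵢ² = 0.10² + 0.25² + 0.29² + 0.19² + 0.17² = 0.0100 + 0.0625 + 0.0841 + 0.0361 + 0.0289 = 0.2216
B_1 = 1 / 0.2216 = 4.5126
Σp_3ᵢ² = 0.26² + 0.17² + 0.02² + 0.30² + 0.25² = 0.0676 + 0.0289 + 0.0004 + 0.0900 + 0.0625 = 0.2494
B_3 = 1 / 0.2494 = 4.0096
Highest B → broadest niche (most generalist): species 1 (B = 4.51).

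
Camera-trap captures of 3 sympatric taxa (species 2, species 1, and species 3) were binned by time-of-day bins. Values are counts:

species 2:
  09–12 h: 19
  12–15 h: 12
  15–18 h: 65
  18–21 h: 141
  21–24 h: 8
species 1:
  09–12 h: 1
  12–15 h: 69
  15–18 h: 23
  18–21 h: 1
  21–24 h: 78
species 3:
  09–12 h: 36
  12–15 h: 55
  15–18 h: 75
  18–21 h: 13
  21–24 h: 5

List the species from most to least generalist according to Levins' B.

species 3 > species 1 > species 2

Proportions for species 2 (n=245): 19/245=0.0776, 12/245=0.0490, 65/245=0.2653, 141/245=0.5755, 8/245=0.0327
Proportions for species 1 (n=172): 1/172=0.0058, 69/172=0.4012, 23/172=0.1337, 1/172=0.0058, 78/172=0.4535
Proportions for species 3 (n=184): 36/184=0.1957, 55/184=0.2989, 75/184=0.4076, 13/184=0.0707, 5/184=0.0272
Σp_2ᵢ² = 0.0776² + 0.0490² + 0.2653² + 0.5755² + 0.0327² = 0.006022 + 0.002401 + 0.070384 + 0.331200 + 0.001069 = 0.411076
B_2 = 1 / 0.411076 = 2.4326
Σp_1ᵢ² = 0.0058² + 0.4012² + 0.1337² + 0.0058² + 0.4535² = 0.000034 + 0.160961 + 0.017876 + 0.000034 + 0.205662 = 0.384567
B_1 = 1 / 0.384567 = 2.6003
Σp_3ᵢ² = 0.1957² + 0.2989² + 0.4076² + 0.0707² + 0.0272² = 0.038298 + 0.089341 + 0.166138 + 0.004998 + 0.000740 = 0.299515
B_3 = 1 / 0.299515 = 3.3387
Ranking by B (broadest → narrowest): species 3 (3.34) > species 1 (2.60) > species 2 (2.43)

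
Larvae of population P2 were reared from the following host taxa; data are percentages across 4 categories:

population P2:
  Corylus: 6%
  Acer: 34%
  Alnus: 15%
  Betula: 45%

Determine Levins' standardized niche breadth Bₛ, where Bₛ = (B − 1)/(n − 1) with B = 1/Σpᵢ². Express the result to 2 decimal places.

Convert percentages to proportions (divide by 100).
Σpᵢ² = 0.06² + 0.34² + 0.15² + 0.45² = 0.0036 + 0.1156 + 0.0225 + 0.2025 = 0.3442
B = 1 / 0.3442 = 2.9053
Bₛ = (B − 1)/(n − 1) = (2.9053 − 1)/(4 − 1) = 1.9053/3 = 0.6351

0.64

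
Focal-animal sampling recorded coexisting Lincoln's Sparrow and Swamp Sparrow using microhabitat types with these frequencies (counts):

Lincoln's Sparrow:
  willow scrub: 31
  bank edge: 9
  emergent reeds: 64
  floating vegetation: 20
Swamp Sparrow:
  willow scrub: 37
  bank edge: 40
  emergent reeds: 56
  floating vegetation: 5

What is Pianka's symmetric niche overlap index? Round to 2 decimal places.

0.89

Proportions for Lincoln's Sparrow (n=124): 31/124=0.2500, 9/124=0.0726, 64/124=0.5161, 20/124=0.1613
Proportions for Swamp Sparrow (n=138): 37/138=0.2681, 40/138=0.2899, 56/138=0.4058, 5/138=0.0362
Σ p₁ᵢp₂ᵢ = 0.067025 + 0.021047 + 0.209433 + 0.005839 = 0.303344
Σp_1ᵢ² = 0.2500² + 0.0726² + 0.5161² + 0.1613² = 0.062500 + 0.005271 + 0.266359 + 0.026018 = 0.360148
Σp_2ᵢ² = 0.2681² + 0.2899² + 0.4058² + 0.0362² = 0.071878 + 0.084042 + 0.164674 + 0.001310 = 0.321904
O = 0.303344 / √(0.360148 × 0.321904) = 0.303344 / 0.3404895 = 0.8909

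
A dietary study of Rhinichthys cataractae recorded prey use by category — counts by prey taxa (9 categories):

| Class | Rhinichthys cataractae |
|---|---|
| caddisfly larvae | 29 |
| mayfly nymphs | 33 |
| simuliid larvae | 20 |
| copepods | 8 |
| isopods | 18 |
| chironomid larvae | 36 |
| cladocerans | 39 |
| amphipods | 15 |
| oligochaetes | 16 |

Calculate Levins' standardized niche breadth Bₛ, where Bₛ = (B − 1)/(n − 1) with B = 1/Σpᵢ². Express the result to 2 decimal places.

0.83

Proportions for Rhinichthys cataractae (n=214): 29/214=0.1355, 33/214=0.1542, 20/214=0.0935, 8/214=0.0374, 18/214=0.0841, 36/214=0.1682, 39/214=0.1822, 15/214=0.0701, 16/214=0.0748
Σpᵢ² = 0.1355² + 0.1542² + 0.0935² + 0.0374² + 0.0841² + 0.1682² + 0.1822² + 0.0701² + 0.0748² = 0.018360 + 0.023778 + 0.008742 + 0.001399 + 0.007073 + 0.028291 + 0.033197 + 0.004914 + 0.005595 = 0.131349
B = 1 / 0.131349 = 7.6133
Bₛ = (B − 1)/(n − 1) = (7.6133 − 1)/(9 − 1) = 6.6133/8 = 0.8267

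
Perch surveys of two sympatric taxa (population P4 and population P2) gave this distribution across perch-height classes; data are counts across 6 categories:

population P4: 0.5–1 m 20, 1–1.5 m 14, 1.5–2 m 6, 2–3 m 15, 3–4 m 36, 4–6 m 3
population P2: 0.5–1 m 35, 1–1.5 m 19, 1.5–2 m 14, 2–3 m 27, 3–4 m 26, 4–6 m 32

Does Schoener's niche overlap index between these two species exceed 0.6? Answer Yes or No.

Yes

Proportions for population P4 (n=94): 20/94=0.2128, 14/94=0.1489, 6/94=0.0638, 15/94=0.1596, 36/94=0.3830, 3/94=0.0319
Proportions for population P2 (n=153): 35/153=0.2288, 19/153=0.1242, 14/153=0.0915, 27/153=0.1765, 26/153=0.1699, 32/153=0.2092
Σ|p₁ᵢ − p₂ᵢ| = 0.0160 + 0.0247 + 0.0277 + 0.0169 + 0.2131 + 0.1773 = 0.4757
D = 1 − ½ × 0.4757 = 1 − 0.23785 = 0.76215
D = 0.76215 > 0.6 → Yes.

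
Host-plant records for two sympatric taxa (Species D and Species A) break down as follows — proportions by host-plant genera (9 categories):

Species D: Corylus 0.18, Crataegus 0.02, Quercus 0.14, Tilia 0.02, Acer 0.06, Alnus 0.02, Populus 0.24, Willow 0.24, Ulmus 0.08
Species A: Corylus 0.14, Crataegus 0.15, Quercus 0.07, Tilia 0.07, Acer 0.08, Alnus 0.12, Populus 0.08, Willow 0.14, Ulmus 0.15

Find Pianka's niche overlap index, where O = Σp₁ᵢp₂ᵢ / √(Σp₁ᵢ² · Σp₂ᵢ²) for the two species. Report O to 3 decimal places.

Σ p₁ᵢp₂ᵢ = 0.0252 + 0.0030 + 0.0098 + 0.0014 + 0.0048 + 0.0024 + 0.0192 + 0.0336 + 0.0120 = 0.1114
Σp_1ᵢ² = 0.18² + 0.02² + 0.14² + 0.02² + 0.06² + 0.02² + 0.24² + 0.24² + 0.08² = 0.0324 + 0.0004 + 0.0196 + 0.0004 + 0.0036 + 0.0004 + 0.0576 + 0.0576 + 0.0064 = 0.1784
Σp_2ᵢ² = 0.14² + 0.15² + 0.07² + 0.07² + 0.08² + 0.12² + 0.08² + 0.14² + 0.15² = 0.0196 + 0.0225 + 0.0049 + 0.0049 + 0.0064 + 0.0144 + 0.0064 + 0.0196 + 0.0225 = 0.1212
O = 0.1114 / √(0.1784 × 0.1212) = 0.1114 / 0.147044 = 0.75760

0.758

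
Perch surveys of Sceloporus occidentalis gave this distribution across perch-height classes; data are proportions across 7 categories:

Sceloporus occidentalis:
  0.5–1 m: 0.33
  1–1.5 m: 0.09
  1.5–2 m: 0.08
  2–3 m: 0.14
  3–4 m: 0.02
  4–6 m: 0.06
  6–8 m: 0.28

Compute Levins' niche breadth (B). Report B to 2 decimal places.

4.44

Σpᵢ² = 0.33² + 0.09² + 0.08² + 0.14² + 0.02² + 0.06² + 0.28² = 0.1089 + 0.0081 + 0.0064 + 0.0196 + 0.0004 + 0.0036 + 0.0784 = 0.2254
B = 1 / 0.2254 = 4.4366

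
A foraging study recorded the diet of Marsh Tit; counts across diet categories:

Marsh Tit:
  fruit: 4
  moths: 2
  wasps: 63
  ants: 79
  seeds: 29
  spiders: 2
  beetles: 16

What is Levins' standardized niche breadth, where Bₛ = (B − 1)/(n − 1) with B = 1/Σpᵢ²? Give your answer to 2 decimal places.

Proportions for Marsh Tit (n=195): 4/195=0.0205, 2/195=0.0103, 63/195=0.3231, 79/195=0.4051, 29/195=0.1487, 2/195=0.0103, 16/195=0.0821
Σpᵢ² = 0.0205² + 0.0103² + 0.3231² + 0.4051² + 0.1487² + 0.0103² + 0.0821² = 0.000420 + 0.000106 + 0.104394 + 0.164106 + 0.022112 + 0.000106 + 0.006740 = 0.297984
B = 1 / 0.297984 = 3.3559
Bₛ = (B − 1)/(n − 1) = (3.3559 − 1)/(7 − 1) = 2.3559/6 = 0.3927

0.39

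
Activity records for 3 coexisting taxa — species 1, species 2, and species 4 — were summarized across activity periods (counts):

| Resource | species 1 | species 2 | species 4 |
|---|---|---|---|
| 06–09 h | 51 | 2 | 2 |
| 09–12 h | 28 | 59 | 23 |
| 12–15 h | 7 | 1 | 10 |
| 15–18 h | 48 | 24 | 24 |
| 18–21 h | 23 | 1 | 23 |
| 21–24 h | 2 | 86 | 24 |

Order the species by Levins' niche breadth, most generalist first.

species 4 > species 1 > species 2

Proportions for species 1 (n=159): 51/159=0.3208, 28/159=0.1761, 7/159=0.0440, 48/159=0.3019, 23/159=0.1447, 2/159=0.0126
Proportions for species 2 (n=173): 2/173=0.0116, 59/173=0.3410, 1/173=0.0058, 24/173=0.1387, 1/173=0.0058, 86/173=0.4971
Proportions for species 4 (n=106): 2/106=0.0189, 23/106=0.2170, 10/106=0.0943, 24/106=0.2264, 23/106=0.2170, 24/106=0.2264
Σp_1ᵢ² = 0.3208² + 0.1761² + 0.0440² + 0.3019² + 0.1447² + 0.0126² = 0.102913 + 0.031011 + 0.001936 + 0.091144 + 0.020938 + 0.000159 = 0.248101
B_1 = 1 / 0.248101 = 4.0306
Σp_2ᵢ² = 0.0116² + 0.3410² + 0.0058² + 0.1387² + 0.0058² + 0.4971² = 0.000135 + 0.116281 + 0.000034 + 0.019238 + 0.000034 + 0.247108 = 0.382830
B_2 = 1 / 0.382830 = 2.6121
Σp_4ᵢ² = 0.0189² + 0.2170² + 0.0943² + 0.2264² + 0.2170² + 0.2264² = 0.000357 + 0.047089 + 0.008892 + 0.051257 + 0.047089 + 0.051257 = 0.205941
B_4 = 1 / 0.205941 = 4.8558
Ranking by B (broadest → narrowest): species 4 (4.86) > species 1 (4.03) > species 2 (2.61)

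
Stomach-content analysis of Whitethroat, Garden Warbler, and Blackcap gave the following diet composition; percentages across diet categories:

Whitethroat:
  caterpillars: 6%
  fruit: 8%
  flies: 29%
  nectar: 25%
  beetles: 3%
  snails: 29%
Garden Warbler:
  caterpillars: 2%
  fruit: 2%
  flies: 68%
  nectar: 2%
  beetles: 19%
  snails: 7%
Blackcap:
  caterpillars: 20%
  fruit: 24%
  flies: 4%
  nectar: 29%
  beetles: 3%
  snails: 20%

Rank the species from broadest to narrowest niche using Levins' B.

Blackcap > Whitethroat > Garden Warbler

Convert percentages to proportions (divide by 100).
Σp_Whitᵢ² = 0.06² + 0.08² + 0.29² + 0.25² + 0.03² + 0.29² = 0.0036 + 0.0064 + 0.0841 + 0.0625 + 0.0009 + 0.0841 = 0.2416
B_Whit = 1 / 0.2416 = 4.1391
Σp_Warbᵢ² = 0.02² + 0.02² + 0.68² + 0.02² + 0.19² + 0.07² = 0.0004 + 0.0004 + 0.4624 + 0.0004 + 0.0361 + 0.0049 = 0.5046
B_Warb = 1 / 0.5046 = 1.9818
Σp_Blacᵢ² = 0.20² + 0.24² + 0.04² + 0.29² + 0.03² + 0.20² = 0.0400 + 0.0576 + 0.0016 + 0.0841 + 0.0009 + 0.0400 = 0.2242
B_Blac = 1 / 0.2242 = 4.4603
Ranking by B (broadest → narrowest): Blackcap (4.46) > Whitethroat (4.14) > Garden Warbler (1.98)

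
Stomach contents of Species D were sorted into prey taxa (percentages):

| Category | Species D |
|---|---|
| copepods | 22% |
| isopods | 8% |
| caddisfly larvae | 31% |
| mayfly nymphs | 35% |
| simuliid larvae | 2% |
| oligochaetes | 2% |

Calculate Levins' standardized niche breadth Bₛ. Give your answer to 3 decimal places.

0.529

Convert percentages to proportions (divide by 100).
Σpᵢ² = 0.22² + 0.08² + 0.31² + 0.35² + 0.02² + 0.02² = 0.0484 + 0.0064 + 0.0961 + 0.1225 + 0.0004 + 0.0004 = 0.2742
B = 1 / 0.2742 = 3.64697
Bₛ = (B − 1)/(n − 1) = (3.64697 − 1)/(6 − 1) = 2.64697/5 = 0.52939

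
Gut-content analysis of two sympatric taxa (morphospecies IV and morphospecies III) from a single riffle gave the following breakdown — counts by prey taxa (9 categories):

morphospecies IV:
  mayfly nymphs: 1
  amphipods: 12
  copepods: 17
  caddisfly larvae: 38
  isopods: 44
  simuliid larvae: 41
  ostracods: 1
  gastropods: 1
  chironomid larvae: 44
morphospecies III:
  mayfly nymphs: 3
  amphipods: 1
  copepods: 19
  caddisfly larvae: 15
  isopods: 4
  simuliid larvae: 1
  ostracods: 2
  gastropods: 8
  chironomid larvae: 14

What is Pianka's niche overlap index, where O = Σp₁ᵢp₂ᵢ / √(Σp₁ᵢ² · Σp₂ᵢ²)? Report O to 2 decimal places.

Proportions for morphospecies IV (n=199): 1/199=0.0050, 12/199=0.0603, 17/199=0.0854, 38/199=0.1910, 44/199=0.2211, 41/199=0.2060, 1/199=0.0050, 1/199=0.0050, 44/199=0.2211
Proportions for morphospecies III (n=67): 3/67=0.0448, 1/67=0.0149, 19/67=0.2836, 15/67=0.2239, 4/67=0.0597, 1/67=0.0149, 2/67=0.0299, 8/67=0.1194, 14/67=0.2090
Σ p₁ᵢp₂ᵢ = 0.000224 + 0.000898 + 0.024219 + 0.042765 + 0.013200 + 0.003069 + 0.000150 + 0.000597 + 0.046210 = 0.131332
Σp_1ᵢ² = 0.0050² + 0.0603² + 0.0854² + 0.1910² + 0.2211² + 0.2060² + 0.0050² + 0.0050² + 0.2211² = 0.000025 + 0.003636 + 0.007293 + 0.036481 + 0.048885 + 0.042436 + 0.000025 + 0.000025 + 0.048885 = 0.187691
Σp_2ᵢ² = 0.0448² + 0.0149² + 0.2836² + 0.2239² + 0.0597² + 0.0149² + 0.0299² + 0.1194² + 0.2090² = 0.002007 + 0.000222 + 0.080429 + 0.050131 + 0.003564 + 0.000222 + 0.000894 + 0.014256 + 0.043681 = 0.195406
O = 0.131332 / √(0.187691 × 0.195406) = 0.131332 / 0.1915097 = 0.6858

0.69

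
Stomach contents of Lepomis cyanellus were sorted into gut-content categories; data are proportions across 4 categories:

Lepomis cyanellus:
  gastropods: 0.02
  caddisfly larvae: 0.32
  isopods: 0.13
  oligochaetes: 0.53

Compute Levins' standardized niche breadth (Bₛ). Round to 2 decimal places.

Σpᵢ² = 0.02² + 0.32² + 0.13² + 0.53² = 0.0004 + 0.1024 + 0.0169 + 0.2809 = 0.4006
B = 1 / 0.4006 = 2.4963
Bₛ = (B − 1)/(n − 1) = (2.4963 − 1)/(4 − 1) = 1.4963/3 = 0.4988

0.50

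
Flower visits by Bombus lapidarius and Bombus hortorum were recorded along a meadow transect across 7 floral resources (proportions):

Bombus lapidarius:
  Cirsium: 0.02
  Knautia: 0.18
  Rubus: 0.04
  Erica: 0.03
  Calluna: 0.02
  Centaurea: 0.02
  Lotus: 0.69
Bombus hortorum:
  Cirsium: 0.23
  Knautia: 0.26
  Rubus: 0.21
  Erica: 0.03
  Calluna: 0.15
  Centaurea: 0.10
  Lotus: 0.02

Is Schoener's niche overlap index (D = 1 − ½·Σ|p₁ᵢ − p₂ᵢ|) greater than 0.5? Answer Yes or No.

No

Σ|p₁ᵢ − p₂ᵢ| = 0.21 + 0.08 + 0.17 + 0.00 + 0.13 + 0.08 + 0.67 = 1.34
D = 1 − ½ × 1.34 = 1 − 0.670 = 0.3300
D = 0.3300 < 0.5 → No.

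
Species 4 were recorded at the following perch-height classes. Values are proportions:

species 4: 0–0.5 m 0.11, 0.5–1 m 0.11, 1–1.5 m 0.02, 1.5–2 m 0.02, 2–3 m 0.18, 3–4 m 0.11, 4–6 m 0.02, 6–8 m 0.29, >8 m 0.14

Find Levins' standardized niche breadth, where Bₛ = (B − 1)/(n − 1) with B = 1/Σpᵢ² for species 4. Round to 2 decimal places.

Σpᵢ² = 0.11² + 0.11² + 0.02² + 0.02² + 0.18² + 0.11² + 0.02² + 0.29² + 0.14² = 0.0121 + 0.0121 + 0.0004 + 0.0004 + 0.0324 + 0.0121 + 0.0004 + 0.0841 + 0.0196 = 0.1736
B = 1 / 0.1736 = 5.7604
Bₛ = (B − 1)/(n − 1) = (5.7604 − 1)/(9 − 1) = 4.7604/8 = 0.5951

0.60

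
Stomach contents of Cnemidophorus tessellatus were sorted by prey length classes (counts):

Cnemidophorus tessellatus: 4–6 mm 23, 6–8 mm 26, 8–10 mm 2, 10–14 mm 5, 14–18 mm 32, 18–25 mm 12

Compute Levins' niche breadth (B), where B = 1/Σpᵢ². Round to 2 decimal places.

Proportions for Cnemidophorus tessellatus (n=100): 23/100=0.2300, 26/100=0.2600, 2/100=0.0200, 5/100=0.0500, 32/100=0.3200, 12/100=0.1200
Σpᵢ² = 0.2300² + 0.2600² + 0.0200² + 0.0500² + 0.3200² + 0.1200² = 0.052900 + 0.067600 + 0.000400 + 0.002500 + 0.102400 + 0.014400 = 0.240200
B = 1 / 0.240200 = 4.1632

4.16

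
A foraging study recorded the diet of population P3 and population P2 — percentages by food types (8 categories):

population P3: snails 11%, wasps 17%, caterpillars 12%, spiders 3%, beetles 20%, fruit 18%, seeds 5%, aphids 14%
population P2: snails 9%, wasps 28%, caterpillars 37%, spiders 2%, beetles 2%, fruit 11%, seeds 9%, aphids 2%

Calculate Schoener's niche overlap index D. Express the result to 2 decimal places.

0.60

Convert percentages to proportions (divide by 100).
Σ|p₁ᵢ − p₂ᵢ| = 0.02 + 0.11 + 0.25 + 0.01 + 0.18 + 0.07 + 0.04 + 0.12 = 0.80
D = 1 − ½ × 0.80 = 1 − 0.400 = 0.6000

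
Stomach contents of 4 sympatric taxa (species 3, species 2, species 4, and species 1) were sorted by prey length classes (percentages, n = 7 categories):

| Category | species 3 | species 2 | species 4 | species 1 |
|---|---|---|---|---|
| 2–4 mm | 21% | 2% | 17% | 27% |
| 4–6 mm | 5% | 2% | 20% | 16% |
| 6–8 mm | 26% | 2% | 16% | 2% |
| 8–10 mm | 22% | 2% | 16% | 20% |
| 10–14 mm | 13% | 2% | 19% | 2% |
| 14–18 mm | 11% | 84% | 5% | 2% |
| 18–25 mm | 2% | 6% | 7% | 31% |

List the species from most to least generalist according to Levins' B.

species 4 > species 3 > species 1 > species 2

Convert percentages to proportions (divide by 100).
Σp_3ᵢ² = 0.21² + 0.05² + 0.26² + 0.22² + 0.13² + 0.11² + 0.02² = 0.0441 + 0.0025 + 0.0676 + 0.0484 + 0.0169 + 0.0121 + 0.0004 = 0.1920
B_3 = 1 / 0.1920 = 5.2083
Σp_2ᵢ² = 0.02² + 0.02² + 0.02² + 0.02² + 0.02² + 0.84² + 0.06² = 0.0004 + 0.0004 + 0.0004 + 0.0004 + 0.0004 + 0.7056 + 0.0036 = 0.7112
B_2 = 1 / 0.7112 = 1.4061
Σp_4ᵢ² = 0.17² + 0.20² + 0.16² + 0.16² + 0.19² + 0.05² + 0.07² = 0.0289 + 0.0400 + 0.0256 + 0.0256 + 0.0361 + 0.0025 + 0.0049 = 0.1636
B_4 = 1 / 0.1636 = 6.1125
Σp_1ᵢ² = 0.27² + 0.16² + 0.02² + 0.20² + 0.02² + 0.02² + 0.31² = 0.0729 + 0.0256 + 0.0004 + 0.0400 + 0.0004 + 0.0004 + 0.0961 = 0.2358
B_1 = 1 / 0.2358 = 4.2409
Ranking by B (broadest → narrowest): species 4 (6.11) > species 3 (5.21) > species 1 (4.24) > species 2 (1.41)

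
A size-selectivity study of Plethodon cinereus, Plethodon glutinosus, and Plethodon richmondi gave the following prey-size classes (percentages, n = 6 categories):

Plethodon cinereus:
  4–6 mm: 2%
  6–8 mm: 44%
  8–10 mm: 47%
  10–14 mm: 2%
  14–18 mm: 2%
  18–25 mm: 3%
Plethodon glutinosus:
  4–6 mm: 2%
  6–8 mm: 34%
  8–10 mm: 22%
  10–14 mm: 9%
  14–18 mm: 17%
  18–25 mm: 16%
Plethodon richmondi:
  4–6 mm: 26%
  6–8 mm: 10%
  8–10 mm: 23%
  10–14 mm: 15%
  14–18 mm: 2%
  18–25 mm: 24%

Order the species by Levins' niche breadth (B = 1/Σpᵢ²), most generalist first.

Convert percentages to proportions (divide by 100).
Σp_cineᵢ² = 0.02² + 0.44² + 0.47² + 0.02² + 0.02² + 0.03² = 0.0004 + 0.1936 + 0.2209 + 0.0004 + 0.0004 + 0.0009 = 0.4166
B_cine = 1 / 0.4166 = 2.4004
Σp_glutᵢ² = 0.02² + 0.34² + 0.22² + 0.09² + 0.17² + 0.16² = 0.0004 + 0.1156 + 0.0484 + 0.0081 + 0.0289 + 0.0256 = 0.2270
B_glut = 1 / 0.2270 = 4.4053
Σp_richᵢ² = 0.26² + 0.10² + 0.23² + 0.15² + 0.02² + 0.24² = 0.0676 + 0.0100 + 0.0529 + 0.0225 + 0.0004 + 0.0576 = 0.2110
B_rich = 1 / 0.2110 = 4.7393
Ranking by B (broadest → narrowest): Plethodon richmondi (4.74) > Plethodon glutinosus (4.41) > Plethodon cinereus (2.40)

Plethodon richmondi > Plethodon glutinosus > Plethodon cinereus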